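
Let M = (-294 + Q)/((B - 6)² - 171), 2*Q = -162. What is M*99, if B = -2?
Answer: 37125/107 ≈ 346.96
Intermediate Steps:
Q = -81 (Q = (½)*(-162) = -81)
M = 375/107 (M = (-294 - 81)/((-2 - 6)² - 171) = -375/((-8)² - 171) = -375/(64 - 171) = -375/(-107) = -375*(-1/107) = 375/107 ≈ 3.5047)
M*99 = (375/107)*99 = 37125/107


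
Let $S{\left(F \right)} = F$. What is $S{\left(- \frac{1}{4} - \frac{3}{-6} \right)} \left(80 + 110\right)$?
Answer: $\frac{95}{2} \approx 47.5$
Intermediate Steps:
$S{\left(- \frac{1}{4} - \frac{3}{-6} \right)} \left(80 + 110\right) = \left(- \frac{1}{4} - \frac{3}{-6}\right) \left(80 + 110\right) = \left(\left(-1\right) \frac{1}{4} - - \frac{1}{2}\right) 190 = \left(- \frac{1}{4} + \frac{1}{2}\right) 190 = \frac{1}{4} \cdot 190 = \frac{95}{2}$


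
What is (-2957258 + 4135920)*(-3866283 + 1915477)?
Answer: -2299340901572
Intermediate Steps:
(-2957258 + 4135920)*(-3866283 + 1915477) = 1178662*(-1950806) = -2299340901572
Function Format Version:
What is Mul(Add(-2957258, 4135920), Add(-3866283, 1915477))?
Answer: -2299340901572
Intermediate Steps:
Mul(Add(-2957258, 4135920), Add(-3866283, 1915477)) = Mul(1178662, -1950806) = -2299340901572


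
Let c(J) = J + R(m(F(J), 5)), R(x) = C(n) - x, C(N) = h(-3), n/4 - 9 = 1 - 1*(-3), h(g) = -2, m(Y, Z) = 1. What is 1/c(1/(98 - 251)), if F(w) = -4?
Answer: -153/460 ≈ -0.33261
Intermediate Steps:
n = 52 (n = 36 + 4*(1 - 1*(-3)) = 36 + 4*(1 + 3) = 36 + 4*4 = 36 + 16 = 52)
C(N) = -2
R(x) = -2 - x
c(J) = -3 + J (c(J) = J + (-2 - 1*1) = J + (-2 - 1) = J - 3 = -3 + J)
1/c(1/(98 - 251)) = 1/(-3 + 1/(98 - 251)) = 1/(-3 + 1/(-153)) = 1/(-3 - 1/153) = 1/(-460/153) = -153/460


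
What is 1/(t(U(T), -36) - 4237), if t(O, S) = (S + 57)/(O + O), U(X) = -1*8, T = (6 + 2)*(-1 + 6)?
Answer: -16/67813 ≈ -0.00023594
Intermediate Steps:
T = 40 (T = 8*5 = 40)
U(X) = -8
t(O, S) = (57 + S)/(2*O) (t(O, S) = (57 + S)/((2*O)) = (57 + S)*(1/(2*O)) = (57 + S)/(2*O))
1/(t(U(T), -36) - 4237) = 1/((½)*(57 - 36)/(-8) - 4237) = 1/((½)*(-⅛)*21 - 4237) = 1/(-21/16 - 4237) = 1/(-67813/16) = -16/67813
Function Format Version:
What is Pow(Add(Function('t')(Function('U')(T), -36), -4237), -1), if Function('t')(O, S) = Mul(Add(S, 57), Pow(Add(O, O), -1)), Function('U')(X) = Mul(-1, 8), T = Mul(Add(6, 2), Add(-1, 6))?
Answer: Rational(-16, 67813) ≈ -0.00023594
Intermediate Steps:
T = 40 (T = Mul(8, 5) = 40)
Function('U')(X) = -8
Function('t')(O, S) = Mul(Rational(1, 2), Pow(O, -1), Add(57, S)) (Function('t')(O, S) = Mul(Add(57, S), Pow(Mul(2, O), -1)) = Mul(Add(57, S), Mul(Rational(1, 2), Pow(O, -1))) = Mul(Rational(1, 2), Pow(O, -1), Add(57, S)))
Pow(Add(Function('t')(Function('U')(T), -36), -4237), -1) = Pow(Add(Mul(Rational(1, 2), Pow(-8, -1), Add(57, -36)), -4237), -1) = Pow(Add(Mul(Rational(1, 2), Rational(-1, 8), 21), -4237), -1) = Pow(Add(Rational(-21, 16), -4237), -1) = Pow(Rational(-67813, 16), -1) = Rational(-16, 67813)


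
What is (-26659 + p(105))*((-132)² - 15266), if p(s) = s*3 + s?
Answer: -56623762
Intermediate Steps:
p(s) = 4*s (p(s) = 3*s + s = 4*s)
(-26659 + p(105))*((-132)² - 15266) = (-26659 + 4*105)*((-132)² - 15266) = (-26659 + 420)*(17424 - 15266) = -26239*2158 = -56623762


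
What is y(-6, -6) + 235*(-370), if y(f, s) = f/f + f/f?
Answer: -86948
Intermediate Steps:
y(f, s) = 2 (y(f, s) = 1 + 1 = 2)
y(-6, -6) + 235*(-370) = 2 + 235*(-370) = 2 - 86950 = -86948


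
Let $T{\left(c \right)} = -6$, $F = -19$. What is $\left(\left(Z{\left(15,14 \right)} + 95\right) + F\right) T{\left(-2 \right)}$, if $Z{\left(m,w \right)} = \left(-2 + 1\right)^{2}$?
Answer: $-462$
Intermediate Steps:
$Z{\left(m,w \right)} = 1$ ($Z{\left(m,w \right)} = \left(-1\right)^{2} = 1$)
$\left(\left(Z{\left(15,14 \right)} + 95\right) + F\right) T{\left(-2 \right)} = \left(\left(1 + 95\right) - 19\right) \left(-6\right) = \left(96 - 19\right) \left(-6\right) = 77 \left(-6\right) = -462$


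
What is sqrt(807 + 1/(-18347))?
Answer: 2*sqrt(67911548929)/18347 ≈ 28.408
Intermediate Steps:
sqrt(807 + 1/(-18347)) = sqrt(807 - 1/18347) = sqrt(14806028/18347) = 2*sqrt(67911548929)/18347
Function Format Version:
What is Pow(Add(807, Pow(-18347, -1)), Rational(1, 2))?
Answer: Mul(Rational(2, 18347), Pow(67911548929, Rational(1, 2))) ≈ 28.408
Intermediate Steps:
Pow(Add(807, Pow(-18347, -1)), Rational(1, 2)) = Pow(Add(807, Rational(-1, 18347)), Rational(1, 2)) = Pow(Rational(14806028, 18347), Rational(1, 2)) = Mul(Rational(2, 18347), Pow(67911548929, Rational(1, 2)))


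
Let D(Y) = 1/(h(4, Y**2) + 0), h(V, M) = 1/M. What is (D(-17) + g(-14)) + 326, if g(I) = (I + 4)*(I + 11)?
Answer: 645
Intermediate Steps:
g(I) = (4 + I)*(11 + I)
D(Y) = Y**2 (D(Y) = 1/(1/(Y**2) + 0) = 1/(Y**(-2) + 0) = 1/(Y**(-2)) = Y**2)
(D(-17) + g(-14)) + 326 = ((-17)**2 + (44 + (-14)**2 + 15*(-14))) + 326 = (289 + (44 + 196 - 210)) + 326 = (289 + 30) + 326 = 319 + 326 = 645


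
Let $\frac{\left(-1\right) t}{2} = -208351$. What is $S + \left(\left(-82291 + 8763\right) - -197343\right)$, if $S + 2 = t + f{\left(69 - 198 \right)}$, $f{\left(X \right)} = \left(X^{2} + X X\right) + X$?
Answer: $573668$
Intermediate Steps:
$f{\left(X \right)} = X + 2 X^{2}$ ($f{\left(X \right)} = \left(X^{2} + X^{2}\right) + X = 2 X^{2} + X = X + 2 X^{2}$)
$t = 416702$ ($t = \left(-2\right) \left(-208351\right) = 416702$)
$S = 449853$ ($S = -2 + \left(416702 + \left(69 - 198\right) \left(1 + 2 \left(69 - 198\right)\right)\right) = -2 + \left(416702 - 129 \left(1 + 2 \left(-129\right)\right)\right) = -2 + \left(416702 - 129 \left(1 - 258\right)\right) = -2 + \left(416702 - -33153\right) = -2 + \left(416702 + 33153\right) = -2 + 449855 = 449853$)
$S + \left(\left(-82291 + 8763\right) - -197343\right) = 449853 + \left(\left(-82291 + 8763\right) - -197343\right) = 449853 + \left(-73528 + 197343\right) = 449853 + 123815 = 573668$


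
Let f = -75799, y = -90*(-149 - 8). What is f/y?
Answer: -75799/14130 ≈ -5.3644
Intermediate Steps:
y = 14130 (y = -90*(-157) = 14130)
f/y = -75799/14130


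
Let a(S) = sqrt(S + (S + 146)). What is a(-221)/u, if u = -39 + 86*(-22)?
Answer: -2*I*sqrt(74)/1931 ≈ -0.0089097*I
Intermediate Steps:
a(S) = sqrt(146 + 2*S) (a(S) = sqrt(S + (146 + S)) = sqrt(146 + 2*S))
u = -1931 (u = -39 - 1892 = -1931)
a(-221)/u = sqrt(146 + 2*(-221))/(-1931) = sqrt(146 - 442)*(-1/1931) = sqrt(-296)*(-1/1931) = (2*I*sqrt(74))*(-1/1931) = -2*I*sqrt(74)/1931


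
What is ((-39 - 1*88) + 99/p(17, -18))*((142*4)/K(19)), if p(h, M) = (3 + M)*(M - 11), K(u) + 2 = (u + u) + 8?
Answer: -2610244/1595 ≈ -1636.5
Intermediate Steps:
K(u) = 6 + 2*u (K(u) = -2 + ((u + u) + 8) = -2 + (2*u + 8) = -2 + (8 + 2*u) = 6 + 2*u)
p(h, M) = (-11 + M)*(3 + M) (p(h, M) = (3 + M)*(-11 + M) = (-11 + M)*(3 + M))
((-39 - 1*88) + 99/p(17, -18))*((142*4)/K(19)) = ((-39 - 1*88) + 99/(-33 + (-18)**2 - 8*(-18)))*((142*4)/(6 + 2*19)) = ((-39 - 88) + 99/(-33 + 324 + 144))*(568/(6 + 38)) = (-127 + 99/435)*(568/44) = (-127 + 99*(1/435))*(568*(1/44)) = (-127 + 33/145)*(142/11) = -18382/145*142/11 = -2610244/1595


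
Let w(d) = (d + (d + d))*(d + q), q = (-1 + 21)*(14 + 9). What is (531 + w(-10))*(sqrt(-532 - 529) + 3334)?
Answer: -43238646 - 12969*I*sqrt(1061) ≈ -4.3239e+7 - 4.2244e+5*I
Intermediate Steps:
q = 460 (q = 20*23 = 460)
w(d) = 3*d*(460 + d) (w(d) = (d + (d + d))*(d + 460) = (d + 2*d)*(460 + d) = (3*d)*(460 + d) = 3*d*(460 + d))
(531 + w(-10))*(sqrt(-532 - 529) + 3334) = (531 + 3*(-10)*(460 - 10))*(sqrt(-532 - 529) + 3334) = (531 + 3*(-10)*450)*(sqrt(-1061) + 3334) = (531 - 13500)*(I*sqrt(1061) + 3334) = -12969*(3334 + I*sqrt(1061)) = -43238646 - 12969*I*sqrt(1061)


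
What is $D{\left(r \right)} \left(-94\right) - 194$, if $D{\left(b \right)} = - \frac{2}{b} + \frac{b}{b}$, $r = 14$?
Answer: $- \frac{1922}{7} \approx -274.57$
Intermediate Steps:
$D{\left(b \right)} = 1 - \frac{2}{b}$ ($D{\left(b \right)} = - \frac{2}{b} + 1 = 1 - \frac{2}{b}$)
$D{\left(r \right)} \left(-94\right) - 194 = \frac{-2 + 14}{14} \left(-94\right) - 194 = \frac{1}{14} \cdot 12 \left(-94\right) - 194 = \frac{6}{7} \left(-94\right) - 194 = - \frac{564}{7} - 194 = - \frac{1922}{7}$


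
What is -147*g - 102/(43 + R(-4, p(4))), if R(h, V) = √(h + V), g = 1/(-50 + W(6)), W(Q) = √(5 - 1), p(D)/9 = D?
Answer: 18857/29072 + 408*√2/1817 ≈ 0.96619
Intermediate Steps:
p(D) = 9*D
W(Q) = 2 (W(Q) = √4 = 2)
g = -1/48 (g = 1/(-50 + 2) = 1/(-48) = -1/48 ≈ -0.020833)
R(h, V) = √(V + h)
-147*g - 102/(43 + R(-4, p(4))) = -147*(-1/48) - 102/(43 + √(9*4 - 4)) = 49/16 - 102/(43 + √(36 - 4)) = 49/16 - 102/(43 + √32) = 49/16 - 102/(43 + 4*√2)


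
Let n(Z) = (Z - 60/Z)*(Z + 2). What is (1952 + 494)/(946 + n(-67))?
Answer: 163882/351267 ≈ 0.46655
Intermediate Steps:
n(Z) = (2 + Z)*(Z - 60/Z) (n(Z) = (Z - 60/Z)*(2 + Z) = (2 + Z)*(Z - 60/Z))
(1952 + 494)/(946 + n(-67)) = (1952 + 494)/(946 + (-60 + (-67)**2 - 120/(-67) + 2*(-67))) = 2446/(946 + (-60 + 4489 - 120*(-1/67) - 134)) = 2446/(946 + (-60 + 4489 + 120/67 - 134)) = 2446/(946 + 287885/67) = 2446/(351267/67) = 2446*(67/351267) = 163882/351267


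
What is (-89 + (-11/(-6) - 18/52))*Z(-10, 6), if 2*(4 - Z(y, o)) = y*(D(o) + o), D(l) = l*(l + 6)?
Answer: -1344722/39 ≈ -34480.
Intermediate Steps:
D(l) = l*(6 + l)
Z(y, o) = 4 - y*(o + o*(6 + o))/2 (Z(y, o) = 4 - y*(o*(6 + o) + o)/2 = 4 - y*(o + o*(6 + o))/2)
(-89 + (-11/(-6) - 18/52))*Z(-10, 6) = (-89 + (-11/(-6) - 18/52))*(4 - ½*6*(-10) - ½*6*(-10)*(6 + 6)) = (-89 + (-11*(-⅙) - 18*1/52))*(4 + 30 - ½*6*(-10)*12) = (-89 + (11/6 - 9/26))*(4 + 30 + 360) = (-89 + 58/39)*394 = -3413/39*394 = -1344722/39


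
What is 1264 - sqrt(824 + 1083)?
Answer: 1264 - sqrt(1907) ≈ 1220.3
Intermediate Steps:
1264 - sqrt(824 + 1083) = 1264 - sqrt(1907)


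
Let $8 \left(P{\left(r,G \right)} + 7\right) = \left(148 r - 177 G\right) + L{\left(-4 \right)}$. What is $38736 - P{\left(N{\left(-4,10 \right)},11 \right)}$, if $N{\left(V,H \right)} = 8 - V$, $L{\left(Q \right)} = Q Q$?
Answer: $\frac{310099}{8} \approx 38762.0$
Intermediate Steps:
$L{\left(Q \right)} = Q^{2}$
$P{\left(r,G \right)} = -5 - \frac{177 G}{8} + \frac{37 r}{2}$ ($P{\left(r,G \right)} = -7 + \frac{\left(148 r - 177 G\right) + \left(-4\right)^{2}}{8} = -7 + \frac{\left(- 177 G + 148 r\right) + 16}{8} = -7 + \frac{16 - 177 G + 148 r}{8} = -7 + \left(2 - \frac{177 G}{8} + \frac{37 r}{2}\right) = -5 - \frac{177 G}{8} + \frac{37 r}{2}$)
$38736 - P{\left(N{\left(-4,10 \right)},11 \right)} = 38736 - \left(-5 - \frac{1947}{8} + \frac{37 \left(8 - -4\right)}{2}\right) = 38736 - \left(-5 - \frac{1947}{8} + \frac{37 \left(8 + 4\right)}{2}\right) = 38736 - \left(-5 - \frac{1947}{8} + \frac{37}{2} \cdot 12\right) = 38736 - \left(-5 - \frac{1947}{8} + 222\right) = 38736 - - \frac{211}{8} = 38736 + \frac{211}{8} = \frac{310099}{8}$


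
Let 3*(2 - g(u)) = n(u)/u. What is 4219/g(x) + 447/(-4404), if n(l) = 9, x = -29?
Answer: 179602179/89548 ≈ 2005.7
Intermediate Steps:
g(u) = 2 - 3/u
4219/g(x) + 447/(-4404) = 4219/(2 - 3/(-29)) + 447/(-4404) = 4219/(2 - 3*(-1/29)) + 447*(-1/4404) = 4219/(2 + 3/29) - 149/1468 = 4219/(61/29) - 149/1468 = 4219*(29/61) - 149/1468 = 122351/61 - 149/1468 = 179602179/89548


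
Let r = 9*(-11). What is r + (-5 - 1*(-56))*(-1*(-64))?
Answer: 3165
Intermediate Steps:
r = -99
r + (-5 - 1*(-56))*(-1*(-64)) = -99 + (-5 - 1*(-56))*(-1*(-64)) = -99 + (-5 + 56)*64 = -99 + 51*64 = -99 + 3264 = 3165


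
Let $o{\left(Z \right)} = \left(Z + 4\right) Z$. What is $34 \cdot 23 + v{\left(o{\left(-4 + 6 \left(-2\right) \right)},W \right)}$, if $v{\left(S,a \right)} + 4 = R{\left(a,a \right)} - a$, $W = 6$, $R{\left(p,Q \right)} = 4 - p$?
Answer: $770$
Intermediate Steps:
$o{\left(Z \right)} = Z \left(4 + Z\right)$ ($o{\left(Z \right)} = \left(4 + Z\right) Z = Z \left(4 + Z\right)$)
$v{\left(S,a \right)} = - 2 a$ ($v{\left(S,a \right)} = -4 - \left(-4 + 2 a\right) = - 2 a$)
$34 \cdot 23 + v{\left(o{\left(-4 + 6 \left(-2\right) \right)},W \right)} = 34 \cdot 23 - 12 = 782 - 12 = 770$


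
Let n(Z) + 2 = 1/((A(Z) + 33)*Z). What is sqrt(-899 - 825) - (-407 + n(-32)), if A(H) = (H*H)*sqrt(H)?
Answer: (-431905*I + 2112*sqrt(431) + 53608448*sqrt(2) + 262144*I*sqrt(862))/(32*(-33*I + 4096*sqrt(2))) ≈ 409.0 + 41.521*I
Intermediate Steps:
A(H) = H**(5/2) (A(H) = H**2*sqrt(H) = H**(5/2))
n(Z) = -2 + 1/(Z*(33 + Z**(5/2))) (n(Z) = -2 + 1/((Z**(5/2) + 33)*Z) = -2 + 1/((33 + Z**(5/2))*Z) = -2 + 1/(Z*(33 + Z**(5/2))))
sqrt(-899 - 825) - (-407 + n(-32)) = sqrt(-899 - 825) - (-407 + (1 - 66*(-32) - (-262144)*I*sqrt(2))/((-32)*(33 + (-32)**(5/2)))) = sqrt(-1724) - (-407 - (1 + 2112 - (-262144)*I*sqrt(2))/(32*(33 + 4096*I*sqrt(2)))) = 2*I*sqrt(431) - (-407 - (1 + 2112 + 262144*I*sqrt(2))/(32*(33 + 4096*I*sqrt(2)))) = 2*I*sqrt(431) - (-407 - (2113 + 262144*I*sqrt(2))/(32*(33 + 4096*I*sqrt(2)))) = 2*I*sqrt(431) + (407 + (2113 + 262144*I*sqrt(2))/(32*(33 + 4096*I*sqrt(2)))) = 407 + 2*I*sqrt(431) + (2113 + 262144*I*sqrt(2))/(32*(33 + 4096*I*sqrt(2)))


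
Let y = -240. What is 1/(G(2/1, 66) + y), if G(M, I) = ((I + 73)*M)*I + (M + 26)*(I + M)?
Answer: 1/20012 ≈ 4.9970e-5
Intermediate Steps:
G(M, I) = (26 + M)*(I + M) + I*M*(73 + I) (G(M, I) = ((73 + I)*M)*I + (26 + M)*(I + M) = (M*(73 + I))*I + (26 + M)*(I + M) = I*M*(73 + I) + (26 + M)*(I + M) = (26 + M)*(I + M) + I*M*(73 + I))
1/(G(2/1, 66) + y) = 1/(((2/1)² + 26*66 + 26*(2/1) + (2/1)*66² + 74*66*(2/1)) - 240) = 1/(((2*1)² + 1716 + 26*(2*1) + (2*1)*4356 + 74*66*(2*1)) - 240) = 1/((2² + 1716 + 26*2 + 2*4356 + 74*66*2) - 240) = 1/((4 + 1716 + 52 + 8712 + 9768) - 240) = 1/(20252 - 240) = 1/20012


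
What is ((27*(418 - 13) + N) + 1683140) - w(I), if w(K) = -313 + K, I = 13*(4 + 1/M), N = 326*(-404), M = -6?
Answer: 9375805/6 ≈ 1.5626e+6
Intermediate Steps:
N = -131704
I = 299/6 (I = 13*(4 + 1/(-6)) = 13*(4 - ⅙) = 13*(23/6) = 299/6 ≈ 49.833)
((27*(418 - 13) + N) + 1683140) - w(I) = ((27*(418 - 13) - 131704) + 1683140) - (-313 + 299/6) = ((27*405 - 131704) + 1683140) - 1*(-1579/6) = ((10935 - 131704) + 1683140) + 1579/6 = (-120769 + 1683140) + 1579/6 = 1562371 + 1579/6 = 9375805/6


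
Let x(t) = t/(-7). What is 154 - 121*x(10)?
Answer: 2288/7 ≈ 326.86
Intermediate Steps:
x(t) = -t/7 (x(t) = t*(-1/7) = -t/7)
154 - 121*x(10) = 154 - (-121)*10/7 = 154 - 121*(-10/7) = 154 + 1210/7 = 2288/7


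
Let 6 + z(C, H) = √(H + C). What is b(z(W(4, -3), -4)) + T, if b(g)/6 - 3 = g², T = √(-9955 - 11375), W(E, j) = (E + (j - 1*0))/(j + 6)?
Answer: 212 - 24*I*√33 + 3*I*√2370 ≈ 212.0 + 8.1784*I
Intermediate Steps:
W(E, j) = (E + j)/(6 + j) (W(E, j) = (E + (j + 0))/(6 + j) = (E + j)/(6 + j))
z(C, H) = -6 + √(C + H) (z(C, H) = -6 + √(H + C) = -6 + √(C + H))
T = 3*I*√2370 (T = √(-21330) = 3*I*√2370 ≈ 146.05*I)
b(g) = 18 + 6*g²
b(z(W(4, -3), -4)) + T = (18 + 6*(-6 + √((4 - 3)/(6 - 3) - 4))²) + 3*I*√2370 = (18 + 6*(-6 + √(1/3 - 4))²) + 3*I*√2370 = (18 + 6*(-6 + √((⅓)*1 - 4))²) + 3*I*√2370 = (18 + 6*(-6 + √(⅓ - 4))²) + 3*I*√2370 = (18 + 6*(-6 + √(-11/3))²) + 3*I*√2370 = (18 + 6*(-6 + I*√33/3)²) + 3*I*√2370 = 18 + 6*(-6 + I*√33/3)² + 3*I*√2370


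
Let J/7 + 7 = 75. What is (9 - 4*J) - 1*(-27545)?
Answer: 25650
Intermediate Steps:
J = 476 (J = -49 + 7*75 = -49 + 525 = 476)
(9 - 4*J) - 1*(-27545) = (9 - 4*476) - 1*(-27545) = (9 - 1904) + 27545 = -1895 + 27545 = 25650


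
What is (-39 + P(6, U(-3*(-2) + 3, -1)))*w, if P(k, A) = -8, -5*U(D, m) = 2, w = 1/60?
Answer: -47/60 ≈ -0.78333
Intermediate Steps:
w = 1/60 ≈ 0.016667
U(D, m) = -⅖ (U(D, m) = -⅕*2 = -⅖)
(-39 + P(6, U(-3*(-2) + 3, -1)))*w = (-39 - 8)*(1/60) = -47*1/60 = -47/60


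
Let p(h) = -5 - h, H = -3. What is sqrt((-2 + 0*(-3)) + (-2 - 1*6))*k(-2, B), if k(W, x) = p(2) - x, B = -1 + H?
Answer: -3*I*sqrt(10) ≈ -9.4868*I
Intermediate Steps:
B = -4 (B = -1 - 3 = -4)
k(W, x) = -7 - x (k(W, x) = (-5 - 1*2) - x = (-5 - 2) - x = -7 - x)
sqrt((-2 + 0*(-3)) + (-2 - 1*6))*k(-2, B) = sqrt((-2 + 0*(-3)) + (-2 - 1*6))*(-7 - 1*(-4)) = sqrt((-2 + 0) + (-2 - 6))*(-7 + 4) = sqrt(-2 - 8)*(-3) = sqrt(-10)*(-3) = (I*sqrt(10))*(-3) = -3*I*sqrt(10)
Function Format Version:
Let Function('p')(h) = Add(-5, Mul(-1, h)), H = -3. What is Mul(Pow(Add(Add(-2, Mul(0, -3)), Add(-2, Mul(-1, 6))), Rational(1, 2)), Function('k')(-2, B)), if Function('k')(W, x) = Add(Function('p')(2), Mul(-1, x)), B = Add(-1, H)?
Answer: Mul(-3, I, Pow(10, Rational(1, 2))) ≈ Mul(-9.4868, I)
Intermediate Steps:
B = -4 (B = Add(-1, -3) = -4)
Function('k')(W, x) = Add(-7, Mul(-1, x)) (Function('k')(W, x) = Add(Add(-5, Mul(-1, 2)), Mul(-1, x)) = Add(Add(-5, -2), Mul(-1, x)) = Add(-7, Mul(-1, x)))
Mul(Pow(Add(Add(-2, Mul(0, -3)), Add(-2, Mul(-1, 6))), Rational(1, 2)), Function('k')(-2, B)) = Mul(Pow(Add(Add(-2, Mul(0, -3)), Add(-2, Mul(-1, 6))), Rational(1, 2)), Add(-7, Mul(-1, -4))) = Mul(Pow(Add(Add(-2, 0), Add(-2, -6)), Rational(1, 2)), Add(-7, 4)) = Mul(Pow(Add(-2, -8), Rational(1, 2)), -3) = Mul(Pow(-10, Rational(1, 2)), -3) = Mul(Mul(I, Pow(10, Rational(1, 2))), -3) = Mul(-3, I, Pow(10, Rational(1, 2)))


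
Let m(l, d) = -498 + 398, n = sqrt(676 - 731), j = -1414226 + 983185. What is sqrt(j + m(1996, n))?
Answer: I*sqrt(431141) ≈ 656.61*I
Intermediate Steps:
j = -431041
n = I*sqrt(55) (n = sqrt(-55) = I*sqrt(55) ≈ 7.4162*I)
m(l, d) = -100
sqrt(j + m(1996, n)) = sqrt(-431041 - 100) = sqrt(-431141) = I*sqrt(431141)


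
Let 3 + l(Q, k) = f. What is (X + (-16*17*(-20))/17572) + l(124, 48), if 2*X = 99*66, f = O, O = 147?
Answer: 14985883/4393 ≈ 3411.3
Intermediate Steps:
f = 147
l(Q, k) = 144 (l(Q, k) = -3 + 147 = 144)
X = 3267 (X = (99*66)/2 = (1/2)*6534 = 3267)
(X + (-16*17*(-20))/17572) + l(124, 48) = (3267 + (-16*17*(-20))/17572) + 144 = (3267 - 272*(-20)*(1/17572)) + 144 = (3267 + 5440*(1/17572)) + 144 = (3267 + 1360/4393) + 144 = 14353291/4393 + 144 = 14985883/4393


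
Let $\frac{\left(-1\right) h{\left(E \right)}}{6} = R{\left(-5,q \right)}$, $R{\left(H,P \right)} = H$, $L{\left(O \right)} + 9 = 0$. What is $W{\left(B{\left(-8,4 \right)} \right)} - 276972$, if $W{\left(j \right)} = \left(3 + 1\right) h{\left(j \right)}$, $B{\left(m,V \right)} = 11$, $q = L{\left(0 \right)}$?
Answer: $-276852$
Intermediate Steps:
$L{\left(O \right)} = -9$ ($L{\left(O \right)} = -9 + 0 = -9$)
$q = -9$
$h{\left(E \right)} = 30$ ($h{\left(E \right)} = \left(-6\right) \left(-5\right) = 30$)
$W{\left(j \right)} = 120$ ($W{\left(j \right)} = \left(3 + 1\right) 30 = 4 \cdot 30 = 120$)
$W{\left(B{\left(-8,4 \right)} \right)} - 276972 = 120 - 276972 = -276852$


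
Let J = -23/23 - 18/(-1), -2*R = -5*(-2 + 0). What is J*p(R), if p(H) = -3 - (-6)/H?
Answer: -357/5 ≈ -71.400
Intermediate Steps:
R = -5 (R = -(-5)*(-2 + 0)/2 = -(-5)*(-2)/2 = -1/2*10 = -5)
J = 17 (J = -23*1/23 - 18*(-1) = -1 + 18 = 17)
p(H) = -3 + 6/H
J*p(R) = 17*(-3 + 6/(-5)) = 17*(-3 + 6*(-1/5)) = 17*(-3 - 6/5) = 17*(-21/5) = -357/5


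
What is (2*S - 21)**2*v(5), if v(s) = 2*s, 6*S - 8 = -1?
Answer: 31360/9 ≈ 3484.4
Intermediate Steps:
S = 7/6 (S = 4/3 + (1/6)*(-1) = 4/3 - 1/6 = 7/6 ≈ 1.1667)
(2*S - 21)**2*v(5) = (2*(7/6) - 21)**2*(2*5) = (7/3 - 21)**2*10 = (-56/3)**2*10 = (3136/9)*10 = 31360/9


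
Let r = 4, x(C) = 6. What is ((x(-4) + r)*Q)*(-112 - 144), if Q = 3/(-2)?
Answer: 3840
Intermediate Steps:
Q = -3/2 (Q = 3*(-1/2) = -3/2 ≈ -1.5000)
((x(-4) + r)*Q)*(-112 - 144) = ((6 + 4)*(-3/2))*(-112 - 144) = (10*(-3/2))*(-256) = -15*(-256) = 3840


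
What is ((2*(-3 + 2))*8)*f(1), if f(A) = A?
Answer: -16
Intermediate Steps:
((2*(-3 + 2))*8)*f(1) = ((2*(-3 + 2))*8)*1 = ((2*(-1))*8)*1 = -2*8*1 = -16*1 = -16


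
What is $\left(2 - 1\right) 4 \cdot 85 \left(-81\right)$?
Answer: $-27540$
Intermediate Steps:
$\left(2 - 1\right) 4 \cdot 85 \left(-81\right) = 1 \cdot 4 \cdot 85 \left(-81\right) = 4 \cdot 85 \left(-81\right) = 340 \left(-81\right) = -27540$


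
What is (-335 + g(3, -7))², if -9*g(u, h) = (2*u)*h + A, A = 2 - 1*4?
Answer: 8826841/81 ≈ 1.0897e+5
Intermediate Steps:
A = -2 (A = 2 - 4 = -2)
g(u, h) = 2/9 - 2*h*u/9 (g(u, h) = -((2*u)*h - 2)/9 = -(2*h*u - 2)/9 = -(-2 + 2*h*u)/9 = 2/9 - 2*h*u/9)
(-335 + g(3, -7))² = (-335 + (2/9 - 2/9*(-7)*3))² = (-335 + (2/9 + 14/3))² = (-335 + 44/9)² = (-2971/9)² = 8826841/81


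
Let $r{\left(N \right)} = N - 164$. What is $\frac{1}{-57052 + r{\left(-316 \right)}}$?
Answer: $- \frac{1}{57532} \approx -1.7382 \cdot 10^{-5}$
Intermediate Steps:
$r{\left(N \right)} = -164 + N$
$\frac{1}{-57052 + r{\left(-316 \right)}} = \frac{1}{-57052 - 480} = \frac{1}{-57532} = - \frac{1}{57532}$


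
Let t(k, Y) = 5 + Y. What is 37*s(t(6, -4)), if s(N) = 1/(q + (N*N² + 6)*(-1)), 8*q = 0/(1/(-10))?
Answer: -37/7 ≈ -5.2857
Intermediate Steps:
q = 0 (q = (0/(1/(-10)))/8 = (0/(-⅒))/8 = (0*(-10))/8 = (⅛)*0 = 0)
s(N) = 1/(-6 - N³) (s(N) = 1/(0 + (N*N² + 6)*(-1)) = 1/(0 + (N³ + 6)*(-1)) = 1/(0 + (6 + N³)*(-1)) = 1/(0 + (-6 - N³)) = 1/(-6 - N³))
37*s(t(6, -4)) = 37*(-1/(6 + (5 - 4)³)) = 37*(-1/(6 + 1³)) = 37*(-1/(6 + 1)) = 37*(-1/7) = 37*(-1*⅐) = 37*(-⅐) = -37/7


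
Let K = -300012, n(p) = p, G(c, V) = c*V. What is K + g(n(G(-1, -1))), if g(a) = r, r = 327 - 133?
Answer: -299818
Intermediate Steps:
G(c, V) = V*c
r = 194
g(a) = 194
K + g(n(G(-1, -1))) = -300012 + 194 = -299818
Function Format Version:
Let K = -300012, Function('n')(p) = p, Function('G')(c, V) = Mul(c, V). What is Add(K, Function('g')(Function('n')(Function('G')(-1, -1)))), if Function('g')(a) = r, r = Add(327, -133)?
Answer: -299818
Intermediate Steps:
Function('G')(c, V) = Mul(V, c)
r = 194
Function('g')(a) = 194
Add(K, Function('g')(Function('n')(Function('G')(-1, -1)))) = Add(-300012, 194) = -299818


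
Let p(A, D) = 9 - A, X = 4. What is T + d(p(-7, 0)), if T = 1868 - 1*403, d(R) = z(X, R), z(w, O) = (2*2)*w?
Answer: 1481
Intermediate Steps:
z(w, O) = 4*w
d(R) = 16 (d(R) = 4*4 = 16)
T = 1465 (T = 1868 - 403 = 1465)
T + d(p(-7, 0)) = 1465 + 16 = 1481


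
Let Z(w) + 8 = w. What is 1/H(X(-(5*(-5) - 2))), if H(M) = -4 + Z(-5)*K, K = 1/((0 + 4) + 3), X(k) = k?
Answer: -7/41 ≈ -0.17073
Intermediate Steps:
Z(w) = -8 + w
K = 1/7 (K = 1/(4 + 3) = 1/7 ≈ 0.14286)
H(M) = -41/7 (H(M) = -4 + (-8 - 5)*(1/7) = -4 - 13*1/7 = -4 - 13/7 = -41/7)
1/H(X(-(5*(-5) - 2))) = 1/(-41/7) = -7/41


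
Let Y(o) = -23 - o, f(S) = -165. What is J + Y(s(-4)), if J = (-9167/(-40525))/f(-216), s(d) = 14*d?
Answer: 220649458/6686625 ≈ 32.999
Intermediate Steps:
J = -9167/6686625 (J = -9167/(-40525)/(-165) = -9167*(-1/40525)*(-1/165) = (9167/40525)*(-1/165) = -9167/6686625 ≈ -0.0013709)
J + Y(s(-4)) = -9167/6686625 + (-23 - 14*(-4)) = -9167/6686625 + (-23 - 1*(-56)) = -9167/6686625 + (-23 + 56) = -9167/6686625 + 33 = 220649458/6686625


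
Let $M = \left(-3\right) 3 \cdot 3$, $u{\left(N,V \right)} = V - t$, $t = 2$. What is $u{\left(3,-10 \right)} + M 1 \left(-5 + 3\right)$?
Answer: $42$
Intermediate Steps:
$u{\left(N,V \right)} = -2 + V$ ($u{\left(N,V \right)} = V - 2 = -2 + V$)
$M = -27$ ($M = \left(-9\right) 3 = -27$)
$u{\left(3,-10 \right)} + M 1 \left(-5 + 3\right) = \left(-2 - 10\right) - 27 \cdot 1 \left(-5 + 3\right) = -12 - 27 \cdot 1 \left(-2\right) = -12 - -54 = -12 + 54 = 42$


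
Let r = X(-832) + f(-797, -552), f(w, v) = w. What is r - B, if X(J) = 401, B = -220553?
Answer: 220157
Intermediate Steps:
r = -396 (r = 401 - 797 = -396)
r - B = -396 - 1*(-220553) = -396 + 220553 = 220157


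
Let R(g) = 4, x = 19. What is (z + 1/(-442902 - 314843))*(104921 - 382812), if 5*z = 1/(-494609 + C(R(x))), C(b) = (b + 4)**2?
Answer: 179543707754/374739001025 ≈ 0.47912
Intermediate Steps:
C(b) = (4 + b)**2
z = -1/2472725 (z = 1/(5*(-494609 + (4 + 4)**2)) = 1/(5*(-494609 + 8**2)) = 1/(5*(-494609 + 64)) = (1/5)/(-494545) = (1/5)*(-1/494545) = -1/2472725 ≈ -4.0441e-7)
(z + 1/(-442902 - 314843))*(104921 - 382812) = (-1/2472725 + 1/(-442902 - 314843))*(104921 - 382812) = (-1/2472725 + 1/(-757745))*(-277891) = (-1/2472725 - 1/757745)*(-277891) = -646094/374739001025*(-277891) = 179543707754/374739001025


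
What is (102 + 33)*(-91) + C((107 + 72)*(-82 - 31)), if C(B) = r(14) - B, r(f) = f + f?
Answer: 7970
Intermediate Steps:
r(f) = 2*f
C(B) = 28 - B (C(B) = 2*14 - B = 28 - B)
(102 + 33)*(-91) + C((107 + 72)*(-82 - 31)) = (102 + 33)*(-91) + (28 - (107 + 72)*(-82 - 31)) = 135*(-91) + (28 - 179*(-113)) = -12285 + (28 - 1*(-20227)) = -12285 + (28 + 20227) = -12285 + 20255 = 7970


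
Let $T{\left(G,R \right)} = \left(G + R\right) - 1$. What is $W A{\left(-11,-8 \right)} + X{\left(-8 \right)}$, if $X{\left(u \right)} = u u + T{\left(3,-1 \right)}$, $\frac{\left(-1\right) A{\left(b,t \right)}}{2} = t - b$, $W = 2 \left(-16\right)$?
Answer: $257$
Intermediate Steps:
$T{\left(G,R \right)} = -1 + G + R$
$W = -32$
$A{\left(b,t \right)} = - 2 t + 2 b$ ($A{\left(b,t \right)} = - 2 \left(t - b\right) = - 2 t + 2 b$)
$X{\left(u \right)} = 1 + u^{2}$ ($X{\left(u \right)} = u u - -1 = u^{2} + 1 = 1 + u^{2}$)
$W A{\left(-11,-8 \right)} + X{\left(-8 \right)} = - 32 \left(\left(-2\right) \left(-8\right) + 2 \left(-11\right)\right) + \left(1 + \left(-8\right)^{2}\right) = - 32 \left(16 - 22\right) + \left(1 + 64\right) = \left(-32\right) \left(-6\right) + 65 = 192 + 65 = 257$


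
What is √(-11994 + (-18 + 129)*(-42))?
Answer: 4*I*√1041 ≈ 129.06*I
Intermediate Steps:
√(-11994 + (-18 + 129)*(-42)) = √(-11994 + 111*(-42)) = √(-11994 - 4662) = √(-16656) = 4*I*√1041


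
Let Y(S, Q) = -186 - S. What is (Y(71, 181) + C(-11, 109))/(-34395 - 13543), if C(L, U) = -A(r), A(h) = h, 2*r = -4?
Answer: 255/47938 ≈ 0.0053194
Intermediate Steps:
r = -2 (r = (½)*(-4) = -2)
C(L, U) = 2 (C(L, U) = -1*(-2) = 2)
(Y(71, 181) + C(-11, 109))/(-34395 - 13543) = ((-186 - 1*71) + 2)/(-34395 - 13543) = ((-186 - 71) + 2)/(-47938) = (-257 + 2)*(-1/47938) = -255*(-1/47938) = 255/47938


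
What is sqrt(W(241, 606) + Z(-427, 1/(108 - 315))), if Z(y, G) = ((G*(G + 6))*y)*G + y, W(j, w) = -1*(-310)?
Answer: I*sqrt(23880666274)/14283 ≈ 10.819*I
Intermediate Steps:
W(j, w) = 310
Z(y, G) = y + y*G**2*(6 + G) (Z(y, G) = ((G*(6 + G))*y)*G + y = (G*y*(6 + G))*G + y = y*G**2*(6 + G) + y = y + y*G**2*(6 + G))
sqrt(W(241, 606) + Z(-427, 1/(108 - 315))) = sqrt(310 - 427*(1 + (1/(108 - 315))**3 + 6*(1/(108 - 315))**2)) = sqrt(310 - 427*(1 + (1/(-207))**3 + 6*(1/(-207))**2)) = sqrt(310 - 427*(1 + (-1/207)**3 + 6*(-1/207)**2)) = sqrt(310 - 427*(1 - 1/8869743 + 6*(1/42849))) = sqrt(310 - 427*(1 - 1/8869743 + 2/14283)) = sqrt(310 - 427*8870984/8869743) = sqrt(310 - 3787910168/8869743) = sqrt(-1038289838/8869743) = I*sqrt(23880666274)/14283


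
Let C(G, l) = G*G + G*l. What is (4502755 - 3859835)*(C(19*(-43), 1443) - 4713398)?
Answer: -3359154132800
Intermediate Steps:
C(G, l) = G**2 + G*l
(4502755 - 3859835)*(C(19*(-43), 1443) - 4713398) = (4502755 - 3859835)*((19*(-43))*(19*(-43) + 1443) - 4713398) = 642920*(-817*(-817 + 1443) - 4713398) = 642920*(-817*626 - 4713398) = 642920*(-511442 - 4713398) = 642920*(-5224840) = -3359154132800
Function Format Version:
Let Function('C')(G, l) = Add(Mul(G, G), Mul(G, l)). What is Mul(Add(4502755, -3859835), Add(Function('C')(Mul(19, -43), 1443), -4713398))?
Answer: -3359154132800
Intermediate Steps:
Function('C')(G, l) = Add(Pow(G, 2), Mul(G, l))
Mul(Add(4502755, -3859835), Add(Function('C')(Mul(19, -43), 1443), -4713398)) = Mul(Add(4502755, -3859835), Add(Mul(Mul(19, -43), Add(Mul(19, -43), 1443)), -4713398)) = Mul(642920, Add(Mul(-817, Add(-817, 1443)), -4713398)) = Mul(642920, Add(Mul(-817, 626), -4713398)) = Mul(642920, Add(-511442, -4713398)) = Mul(642920, -5224840) = -3359154132800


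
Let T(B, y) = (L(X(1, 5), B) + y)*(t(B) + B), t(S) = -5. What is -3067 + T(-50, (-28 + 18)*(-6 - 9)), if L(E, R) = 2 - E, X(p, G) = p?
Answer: -11372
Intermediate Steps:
T(B, y) = (1 + y)*(-5 + B) (T(B, y) = ((2 - 1*1) + y)*(-5 + B) = ((2 - 1) + y)*(-5 + B) = (1 + y)*(-5 + B))
-3067 + T(-50, (-28 + 18)*(-6 - 9)) = -3067 + (-5 - 50 - 5*(-28 + 18)*(-6 - 9) - 50*(-28 + 18)*(-6 - 9)) = -3067 + (-5 - 50 - (-50)*(-15) - (-500)*(-15)) = -3067 + (-5 - 50 - 5*150 - 50*150) = -3067 + (-5 - 50 - 750 - 7500) = -3067 - 8305 = -11372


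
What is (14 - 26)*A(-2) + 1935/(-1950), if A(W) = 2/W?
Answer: 1431/130 ≈ 11.008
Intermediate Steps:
(14 - 26)*A(-2) + 1935/(-1950) = (14 - 26)*(2/(-2)) + 1935/(-1950) = -24*(-1)/2 + 1935*(-1/1950) = -12*(-1) - 129/130 = 12 - 129/130 = 1431/130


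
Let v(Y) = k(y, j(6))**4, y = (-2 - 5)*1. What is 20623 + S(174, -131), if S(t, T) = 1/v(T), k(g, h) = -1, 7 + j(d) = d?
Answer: 20624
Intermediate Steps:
j(d) = -7 + d
y = -7 (y = -7*1 = -7)
v(Y) = 1 (v(Y) = (-1)**4 = 1)
S(t, T) = 1 (S(t, T) = 1/1 = 1)
20623 + S(174, -131) = 20623 + 1 = 20624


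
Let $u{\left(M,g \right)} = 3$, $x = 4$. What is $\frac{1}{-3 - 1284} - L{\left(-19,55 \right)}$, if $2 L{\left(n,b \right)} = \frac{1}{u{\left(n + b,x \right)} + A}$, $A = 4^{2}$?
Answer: $- \frac{1325}{48906} \approx -0.027093$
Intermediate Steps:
$A = 16$
$L{\left(n,b \right)} = \frac{1}{38}$ ($L{\left(n,b \right)} = \frac{1}{2 \left(3 + 16\right)} = \frac{1}{2 \cdot 19} = \frac{1}{2} \cdot \frac{1}{19} = \frac{1}{38}$)
$\frac{1}{-3 - 1284} - L{\left(-19,55 \right)} = \frac{1}{-3 - 1284} - \frac{1}{38} = \frac{1}{-1287} - \frac{1}{38} = - \frac{1}{1287} - \frac{1}{38} = - \frac{1325}{48906}$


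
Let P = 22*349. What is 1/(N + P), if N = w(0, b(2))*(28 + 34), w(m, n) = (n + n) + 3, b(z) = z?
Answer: 1/8112 ≈ 0.00012327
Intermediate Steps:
P = 7678
w(m, n) = 3 + 2*n (w(m, n) = 2*n + 3 = 3 + 2*n)
N = 434 (N = (3 + 2*2)*(28 + 34) = (3 + 4)*62 = 7*62 = 434)
1/(N + P) = 1/(434 + 7678) = 1/8112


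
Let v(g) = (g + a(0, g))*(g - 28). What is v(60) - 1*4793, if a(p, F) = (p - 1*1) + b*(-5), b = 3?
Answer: -3385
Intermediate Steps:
a(p, F) = -16 + p (a(p, F) = (p - 1*1) + 3*(-5) = (p - 1) - 15 = (-1 + p) - 15 = -16 + p)
v(g) = (-28 + g)*(-16 + g) (v(g) = (g + (-16 + 0))*(g - 28) = (g - 16)*(-28 + g) = (-16 + g)*(-28 + g) = (-28 + g)*(-16 + g))
v(60) - 1*4793 = (448 + 60² - 44*60) - 1*4793 = (448 + 3600 - 2640) - 4793 = 1408 - 4793 = -3385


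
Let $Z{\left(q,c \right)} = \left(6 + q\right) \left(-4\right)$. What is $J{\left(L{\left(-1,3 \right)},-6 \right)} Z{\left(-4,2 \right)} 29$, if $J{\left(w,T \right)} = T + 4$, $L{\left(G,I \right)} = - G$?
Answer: $464$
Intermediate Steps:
$J{\left(w,T \right)} = 4 + T$
$Z{\left(q,c \right)} = -24 - 4 q$
$J{\left(L{\left(-1,3 \right)},-6 \right)} Z{\left(-4,2 \right)} 29 = \left(4 - 6\right) \left(-24 - -16\right) 29 = - 2 \left(-24 + 16\right) 29 = \left(-2\right) \left(-8\right) 29 = 16 \cdot 29 = 464$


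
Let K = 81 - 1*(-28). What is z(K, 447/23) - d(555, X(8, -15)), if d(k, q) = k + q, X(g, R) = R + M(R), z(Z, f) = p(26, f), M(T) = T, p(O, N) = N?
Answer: -11628/23 ≈ -505.57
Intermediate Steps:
K = 109 (K = 81 + 28 = 109)
z(Z, f) = f
X(g, R) = 2*R (X(g, R) = R + R = 2*R)
z(K, 447/23) - d(555, X(8, -15)) = 447/23 - (555 + 2*(-15)) = 447*(1/23) - (555 - 30) = 447/23 - 1*525 = 447/23 - 525 = -11628/23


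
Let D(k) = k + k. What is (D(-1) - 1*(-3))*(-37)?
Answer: -37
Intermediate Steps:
D(k) = 2*k
(D(-1) - 1*(-3))*(-37) = (2*(-1) - 1*(-3))*(-37) = (-2 + 3)*(-37) = 1*(-37) = -37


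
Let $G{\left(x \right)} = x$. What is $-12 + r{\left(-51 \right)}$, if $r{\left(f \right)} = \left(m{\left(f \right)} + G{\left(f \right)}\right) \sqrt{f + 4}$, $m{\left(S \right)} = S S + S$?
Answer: $-12 + 2499 i \sqrt{47} \approx -12.0 + 17132.0 i$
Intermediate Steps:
$m{\left(S \right)} = S + S^{2}$ ($m{\left(S \right)} = S^{2} + S = S + S^{2}$)
$r{\left(f \right)} = \sqrt{4 + f} \left(f + f \left(1 + f\right)\right)$ ($r{\left(f \right)} = \left(f \left(1 + f\right) + f\right) \sqrt{f + 4} = \left(f + f \left(1 + f\right)\right) \sqrt{4 + f} = \sqrt{4 + f} \left(f + f \left(1 + f\right)\right)$)
$-12 + r{\left(-51 \right)} = -12 - 51 \sqrt{4 - 51} \left(2 - 51\right) = -12 - 51 \sqrt{-47} \left(-49\right) = -12 - 51 i \sqrt{47} \left(-49\right) = -12 + 2499 i \sqrt{47}$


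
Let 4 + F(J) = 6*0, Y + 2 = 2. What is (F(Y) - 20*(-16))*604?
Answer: 190864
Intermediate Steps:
Y = 0 (Y = -2 + 2 = 0)
F(J) = -4 (F(J) = -4 + 6*0 = -4 + 0 = -4)
(F(Y) - 20*(-16))*604 = (-4 - 20*(-16))*604 = (-4 + 320)*604 = 316*604 = 190864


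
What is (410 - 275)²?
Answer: 18225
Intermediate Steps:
(410 - 275)² = 135² = 18225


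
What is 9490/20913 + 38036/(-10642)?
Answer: -347227144/111278073 ≈ -3.1204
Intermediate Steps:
9490/20913 + 38036/(-10642) = 9490*(1/20913) + 38036*(-1/10642) = 9490/20913 - 19018/5321 = -347227144/111278073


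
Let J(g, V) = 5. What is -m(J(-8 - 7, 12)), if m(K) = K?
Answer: -5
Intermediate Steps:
-m(J(-8 - 7, 12)) = -1*5 = -5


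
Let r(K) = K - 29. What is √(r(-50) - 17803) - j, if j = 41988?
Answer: -41988 + I*√17882 ≈ -41988.0 + 133.72*I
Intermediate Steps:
r(K) = -29 + K
√(r(-50) - 17803) - j = √((-29 - 50) - 17803) - 1*41988 = √(-79 - 17803) - 41988 = √(-17882) - 41988 = I*√17882 - 41988 = -41988 + I*√17882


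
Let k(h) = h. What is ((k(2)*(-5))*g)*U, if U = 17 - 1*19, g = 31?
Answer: 620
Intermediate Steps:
U = -2 (U = 17 - 19 = -2)
((k(2)*(-5))*g)*U = ((2*(-5))*31)*(-2) = -10*31*(-2) = -310*(-2) = 620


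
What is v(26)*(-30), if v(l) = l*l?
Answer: -20280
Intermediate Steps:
v(l) = l²
v(26)*(-30) = 26²*(-30) = 676*(-30) = -20280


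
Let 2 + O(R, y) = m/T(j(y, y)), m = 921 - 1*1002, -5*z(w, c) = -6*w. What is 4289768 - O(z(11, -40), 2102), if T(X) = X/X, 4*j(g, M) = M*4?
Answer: 4289851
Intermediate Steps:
z(w, c) = 6*w/5 (z(w, c) = -(-6)*w/5 = 6*w/5)
j(g, M) = M (j(g, M) = (M*4)/4 = (4*M)/4 = M)
T(X) = 1
m = -81 (m = 921 - 1002 = -81)
O(R, y) = -83 (O(R, y) = -2 - 81/1 = -2 - 81*1 = -2 - 81 = -83)
4289768 - O(z(11, -40), 2102) = 4289768 - 1*(-83) = 4289768 + 83 = 4289851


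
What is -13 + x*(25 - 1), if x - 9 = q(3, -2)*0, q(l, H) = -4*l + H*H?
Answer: 203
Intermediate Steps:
q(l, H) = H**2 - 4*l (q(l, H) = -4*l + H**2 = H**2 - 4*l)
x = 9 (x = 9 + ((-2)**2 - 4*3)*0 = 9 + (4 - 12)*0 = 9 - 8*0 = 9 + 0 = 9)
-13 + x*(25 - 1) = -13 + 9*(25 - 1) = -13 + 9*24 = -13 + 216 = 203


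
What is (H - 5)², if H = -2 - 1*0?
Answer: 49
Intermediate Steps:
H = -2 (H = -2 + 0 = -2)
(H - 5)² = (-2 - 5)² = (-7)² = 49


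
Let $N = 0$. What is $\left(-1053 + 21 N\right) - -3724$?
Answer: $2671$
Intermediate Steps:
$\left(-1053 + 21 N\right) - -3724 = \left(-1053 + 21 \cdot 0\right) - -3724 = \left(-1053 + 0\right) + 3724 = -1053 + 3724 = 2671$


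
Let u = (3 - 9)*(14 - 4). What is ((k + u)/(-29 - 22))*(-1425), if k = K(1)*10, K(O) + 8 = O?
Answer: -61750/17 ≈ -3632.4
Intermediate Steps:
K(O) = -8 + O
u = -60 (u = -6*10 = -60)
k = -70 (k = (-8 + 1)*10 = -7*10 = -70)
((k + u)/(-29 - 22))*(-1425) = ((-70 - 60)/(-29 - 22))*(-1425) = -130/(-51)*(-1425) = -130*(-1/51)*(-1425) = (130/51)*(-1425) = -61750/17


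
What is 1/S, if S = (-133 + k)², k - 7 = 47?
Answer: 1/6241 ≈ 0.00016023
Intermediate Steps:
k = 54 (k = 7 + 47 = 54)
S = 6241 (S = (-133 + 54)² = (-79)² = 6241)
1/S = 1/6241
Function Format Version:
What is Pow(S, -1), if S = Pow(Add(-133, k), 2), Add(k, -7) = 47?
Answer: Rational(1, 6241) ≈ 0.00016023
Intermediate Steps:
k = 54 (k = Add(7, 47) = 54)
S = 6241 (S = Pow(Add(-133, 54), 2) = Pow(-79, 2) = 6241)
Pow(S, -1) = Pow(6241, -1) = Rational(1, 6241)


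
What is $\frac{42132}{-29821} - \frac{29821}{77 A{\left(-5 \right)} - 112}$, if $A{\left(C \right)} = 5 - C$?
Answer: $- \frac{917014897}{19622218} \approx -46.734$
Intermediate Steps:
$\frac{42132}{-29821} - \frac{29821}{77 A{\left(-5 \right)} - 112} = \frac{42132}{-29821} - \frac{29821}{77 \left(5 - -5\right) - 112} = 42132 \left(- \frac{1}{29821}\right) - \frac{29821}{77 \left(5 + 5\right) - 112} = - \frac{42132}{29821} - \frac{29821}{77 \cdot 10 - 112} = - \frac{42132}{29821} - \frac{29821}{770 - 112} = - \frac{42132}{29821} - \frac{29821}{658} = - \frac{917014897}{19622218}$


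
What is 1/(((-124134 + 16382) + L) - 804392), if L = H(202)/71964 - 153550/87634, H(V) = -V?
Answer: -1576623294/1438110244825903 ≈ -1.0963e-6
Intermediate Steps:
L = -2766943567/1576623294 (L = -1*202/71964 - 153550/87634 = -202*1/71964 - 153550*1/87634 = -101/35982 - 76775/43817 = -2766943567/1576623294 ≈ -1.7550)
1/(((-124134 + 16382) + L) - 804392) = 1/(((-124134 + 16382) - 2766943567/1576623294) - 804392) = 1/((-107752 - 2766943567/1576623294) - 804392) = 1/(-169887080118655/1576623294 - 804392) = 1/(-1438110244825903/1576623294) = -1576623294/1438110244825903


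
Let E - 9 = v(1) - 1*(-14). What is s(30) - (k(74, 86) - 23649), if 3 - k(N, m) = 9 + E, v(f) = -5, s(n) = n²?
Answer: 24573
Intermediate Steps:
E = 18 (E = 9 + (-5 - 1*(-14)) = 9 + (-5 + 14) = 9 + 9 = 18)
k(N, m) = -24 (k(N, m) = 3 - (9 + 18) = 3 - 1*27 = 3 - 27 = -24)
s(30) - (k(74, 86) - 23649) = 30² - (-24 - 23649) = 900 - 1*(-23673) = 900 + 23673 = 24573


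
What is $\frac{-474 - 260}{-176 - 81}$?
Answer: $\frac{734}{257} \approx 2.856$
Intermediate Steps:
$\frac{-474 - 260}{-176 - 81} = - \frac{734}{-257} = \left(-734\right) \left(- \frac{1}{257}\right) = \frac{734}{257}$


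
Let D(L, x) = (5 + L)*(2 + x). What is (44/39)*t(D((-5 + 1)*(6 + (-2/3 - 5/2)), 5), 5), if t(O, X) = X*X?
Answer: 1100/39 ≈ 28.205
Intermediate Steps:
D(L, x) = (2 + x)*(5 + L)
t(O, X) = X²
(44/39)*t(D((-5 + 1)*(6 + (-2/3 - 5/2)), 5), 5) = (44/39)*5² = (44*(1/39))*25 = (44/39)*25 = 1100/39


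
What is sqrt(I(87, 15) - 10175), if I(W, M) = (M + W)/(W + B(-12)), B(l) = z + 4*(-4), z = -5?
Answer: 2*I*sqrt(307747)/11 ≈ 100.86*I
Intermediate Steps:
B(l) = -21 (B(l) = -5 + 4*(-4) = -5 - 16 = -21)
I(W, M) = (M + W)/(-21 + W) (I(W, M) = (M + W)/(W - 21) = (M + W)/(-21 + W))
sqrt(I(87, 15) - 10175) = sqrt((15 + 87)/(-21 + 87) - 10175) = sqrt(102/66 - 10175) = sqrt((1/66)*102 - 10175) = sqrt(17/11 - 10175) = sqrt(-111908/11) = 2*I*sqrt(307747)/11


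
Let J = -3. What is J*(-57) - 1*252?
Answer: -81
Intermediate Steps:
J*(-57) - 1*252 = -3*(-57) - 1*252 = 171 - 252 = -81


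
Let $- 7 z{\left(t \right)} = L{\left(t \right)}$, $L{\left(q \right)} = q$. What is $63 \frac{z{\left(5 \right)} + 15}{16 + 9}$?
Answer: $36$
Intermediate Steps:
$z{\left(t \right)} = - \frac{t}{7}$
$63 \frac{z{\left(5 \right)} + 15}{16 + 9} = 63 \frac{\left(- \frac{1}{7}\right) 5 + 15}{16 + 9} = 63 \frac{- \frac{5}{7} + 15}{25} = 63 \cdot \frac{100}{7} \cdot \frac{1}{25} = 63 \cdot \frac{4}{7} = 36$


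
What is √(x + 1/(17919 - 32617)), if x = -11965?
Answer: I*√2584813370558/14698 ≈ 109.38*I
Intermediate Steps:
√(x + 1/(17919 - 32617)) = √(-11965 + 1/(17919 - 32617)) = √(-11965 + 1/(-14698)) = √(-11965 - 1/14698) = √(-175861571/14698) = I*√2584813370558/14698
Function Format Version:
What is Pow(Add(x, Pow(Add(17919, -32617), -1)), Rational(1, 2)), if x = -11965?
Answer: Mul(Rational(1, 14698), I, Pow(2584813370558, Rational(1, 2))) ≈ Mul(109.38, I)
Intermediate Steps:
Pow(Add(x, Pow(Add(17919, -32617), -1)), Rational(1, 2)) = Pow(Add(-11965, Pow(Add(17919, -32617), -1)), Rational(1, 2)) = Pow(Add(-11965, Pow(-14698, -1)), Rational(1, 2)) = Pow(Add(-11965, Rational(-1, 14698)), Rational(1, 2)) = Pow(Rational(-175861571, 14698), Rational(1, 2)) = Mul(Rational(1, 14698), I, Pow(2584813370558, Rational(1, 2)))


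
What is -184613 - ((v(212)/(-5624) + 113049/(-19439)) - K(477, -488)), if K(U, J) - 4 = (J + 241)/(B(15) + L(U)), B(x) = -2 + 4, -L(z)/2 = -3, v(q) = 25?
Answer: -2523138280484/13665617 ≈ -1.8463e+5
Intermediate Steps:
L(z) = 6 (L(z) = -2*(-3) = 6)
B(x) = 2
K(U, J) = 273/8 + J/8 (K(U, J) = 4 + (J + 241)/(2 + 6) = 4 + (241 + J)/8 = 4 + (241 + J)*(⅛) = 4 + (241/8 + J/8) = 273/8 + J/8)
-184613 - ((v(212)/(-5624) + 113049/(-19439)) - K(477, -488)) = -184613 - ((25/(-5624) + 113049/(-19439)) - (273/8 + (⅛)*(-488))) = -184613 - ((25*(-1/5624) + 113049*(-1/19439)) - (273/8 - 61)) = -184613 - ((-25/5624 - 113049/19439) - 1*(-215/8)) = -184613 - (-636273551/109324936 + 215/8) = -184613 - 1*287729263/13665617 = -184613 - 287729263/13665617 = -2523138280484/13665617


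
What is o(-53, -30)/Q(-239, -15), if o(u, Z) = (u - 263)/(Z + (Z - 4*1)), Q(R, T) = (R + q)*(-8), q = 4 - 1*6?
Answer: 79/30848 ≈ 0.0025609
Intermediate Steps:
q = -2 (q = 4 - 6 = -2)
Q(R, T) = 16 - 8*R (Q(R, T) = (R - 2)*(-8) = (-2 + R)*(-8) = 16 - 8*R)
o(u, Z) = (-263 + u)/(-4 + 2*Z) (o(u, Z) = (-263 + u)/(Z + (Z - 4)) = (-263 + u)/(Z + (-4 + Z)) = (-263 + u)/(-4 + 2*Z))
o(-53, -30)/Q(-239, -15) = ((-263 - 53)/(2*(-2 - 30)))/(16 - 8*(-239)) = ((½)*(-316)/(-32))/(16 + 1912) = ((½)*(-1/32)*(-316))/1928 = (79/16)*(1/1928) = 79/30848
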